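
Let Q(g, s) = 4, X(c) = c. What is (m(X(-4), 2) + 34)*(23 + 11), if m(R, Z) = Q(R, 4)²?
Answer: 1700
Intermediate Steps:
m(R, Z) = 16 (m(R, Z) = 4² = 16)
(m(X(-4), 2) + 34)*(23 + 11) = (16 + 34)*(23 + 11) = 50*34 = 1700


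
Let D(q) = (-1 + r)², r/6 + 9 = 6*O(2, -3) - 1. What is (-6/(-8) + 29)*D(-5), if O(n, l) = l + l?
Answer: 9130751/4 ≈ 2.2827e+6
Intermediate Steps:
O(n, l) = 2*l
r = -276 (r = -54 + 6*(6*(2*(-3)) - 1) = -54 + 6*(6*(-6) - 1) = -54 + 6*(-36 - 1) = -54 + 6*(-37) = -54 - 222 = -276)
D(q) = 76729 (D(q) = (-1 - 276)² = (-277)² = 76729)
(-6/(-8) + 29)*D(-5) = (-6/(-8) + 29)*76729 = (-6*(-⅛) + 29)*76729 = (¾ + 29)*76729 = (119/4)*76729 = 9130751/4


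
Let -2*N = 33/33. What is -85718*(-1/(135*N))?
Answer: -171436/135 ≈ -1269.9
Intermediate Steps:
N = -½ (N = -33/(2*33) = -½*1 = -½ ≈ -0.50000)
-85718*(-1/(135*N)) = -85718/(-½*15*(-9)) = -85718/((-15/2*(-9))) = -85718/135/2 = -85718*2/135 = -171436/135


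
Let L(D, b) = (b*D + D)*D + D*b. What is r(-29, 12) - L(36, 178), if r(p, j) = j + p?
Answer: -238409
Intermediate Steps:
L(D, b) = D*b + D*(D + D*b) (L(D, b) = (D*b + D)*D + D*b = (D + D*b)*D + D*b = D*(D + D*b) + D*b = D*b + D*(D + D*b))
r(-29, 12) - L(36, 178) = (12 - 29) - 36*(36 + 178 + 36*178) = -17 - 36*(36 + 178 + 6408) = -17 - 36*6622 = -17 - 1*238392 = -17 - 238392 = -238409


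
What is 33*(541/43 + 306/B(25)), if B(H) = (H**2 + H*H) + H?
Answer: 454839/1075 ≈ 423.11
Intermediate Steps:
B(H) = H + 2*H**2 (B(H) = (H**2 + H**2) + H = 2*H**2 + H = H + 2*H**2)
33*(541/43 + 306/B(25)) = 33*(541/43 + 306/((25*(1 + 2*25)))) = 33*(541*(1/43) + 306/((25*(1 + 50)))) = 33*(541/43 + 306/((25*51))) = 33*(541/43 + 306/1275) = 33*(541/43 + 306*(1/1275)) = 33*(541/43 + 6/25) = 33*(13783/1075) = 454839/1075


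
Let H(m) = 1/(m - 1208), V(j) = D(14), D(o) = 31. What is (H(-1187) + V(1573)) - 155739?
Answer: -372920661/2395 ≈ -1.5571e+5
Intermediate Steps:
V(j) = 31
H(m) = 1/(-1208 + m)
(H(-1187) + V(1573)) - 155739 = (1/(-1208 - 1187) + 31) - 155739 = (1/(-2395) + 31) - 155739 = (-1/2395 + 31) - 155739 = 74244/2395 - 155739 = -372920661/2395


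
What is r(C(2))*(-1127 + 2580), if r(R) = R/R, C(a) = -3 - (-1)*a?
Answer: 1453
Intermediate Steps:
C(a) = -3 + a
r(R) = 1
r(C(2))*(-1127 + 2580) = 1*(-1127 + 2580) = 1*1453 = 1453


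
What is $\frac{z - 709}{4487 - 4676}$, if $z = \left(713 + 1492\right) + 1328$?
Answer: $- \frac{2824}{189} \approx -14.942$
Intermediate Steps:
$z = 3533$ ($z = 2205 + 1328 = 3533$)
$\frac{z - 709}{4487 - 4676} = \frac{3533 - 709}{4487 - 4676} = \frac{2824}{-189} = 2824 \left(- \frac{1}{189}\right) = - \frac{2824}{189}$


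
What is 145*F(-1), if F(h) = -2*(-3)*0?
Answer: 0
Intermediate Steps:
F(h) = 0 (F(h) = 6*0 = 0)
145*F(-1) = 145*0 = 0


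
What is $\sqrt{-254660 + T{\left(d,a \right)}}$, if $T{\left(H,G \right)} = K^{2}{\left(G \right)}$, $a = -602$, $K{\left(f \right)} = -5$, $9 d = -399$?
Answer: $i \sqrt{254635} \approx 504.61 i$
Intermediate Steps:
$d = - \frac{133}{3}$ ($d = \frac{1}{9} \left(-399\right) = - \frac{133}{3} \approx -44.333$)
$T{\left(H,G \right)} = 25$ ($T{\left(H,G \right)} = \left(-5\right)^{2} = 25$)
$\sqrt{-254660 + T{\left(d,a \right)}} = \sqrt{-254660 + 25} = \sqrt{-254635} = i \sqrt{254635}$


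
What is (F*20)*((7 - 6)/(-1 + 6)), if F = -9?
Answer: -36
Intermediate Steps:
(F*20)*((7 - 6)/(-1 + 6)) = (-9*20)*((7 - 6)/(-1 + 6)) = -180/5 = -180*1/5 = -36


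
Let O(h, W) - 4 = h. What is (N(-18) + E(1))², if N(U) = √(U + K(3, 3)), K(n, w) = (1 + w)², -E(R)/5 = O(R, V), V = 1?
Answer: (25 - I*√2)² ≈ 623.0 - 70.711*I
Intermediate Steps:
O(h, W) = 4 + h
E(R) = -20 - 5*R (E(R) = -5*(4 + R) = -20 - 5*R)
N(U) = √(16 + U) (N(U) = √(U + (1 + 3)²) = √(U + 4²) = √(U + 16) = √(16 + U))
(N(-18) + E(1))² = (√(16 - 18) + (-20 - 5*1))² = (√(-2) + (-20 - 5))² = (I*√2 - 25)² = (-25 + I*√2)²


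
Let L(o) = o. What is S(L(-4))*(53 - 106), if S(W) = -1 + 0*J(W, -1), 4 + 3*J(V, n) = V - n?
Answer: 53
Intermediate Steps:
J(V, n) = -4/3 - n/3 + V/3 (J(V, n) = -4/3 + (V - n)/3 = -4/3 + (-n/3 + V/3) = -4/3 - n/3 + V/3)
S(W) = -1 (S(W) = -1 + 0*(-4/3 - ⅓*(-1) + W/3) = -1 + 0*(-4/3 + ⅓ + W/3) = -1 + 0*(-1 + W/3) = -1 + 0 = -1)
S(L(-4))*(53 - 106) = -(53 - 106) = -1*(-53) = 53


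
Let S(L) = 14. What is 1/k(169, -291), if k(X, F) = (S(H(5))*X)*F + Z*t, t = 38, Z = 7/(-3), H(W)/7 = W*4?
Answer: -3/2065784 ≈ -1.4522e-6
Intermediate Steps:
H(W) = 28*W (H(W) = 7*(W*4) = 7*(4*W) = 28*W)
Z = -7/3 (Z = 7*(-⅓) = -7/3 ≈ -2.3333)
k(X, F) = -266/3 + 14*F*X (k(X, F) = (14*X)*F - 7/3*38 = 14*F*X - 266/3 = -266/3 + 14*F*X)
1/k(169, -291) = 1/(-266/3 + 14*(-291)*169) = 1/(-266/3 - 688506) = 1/(-2065784/3) = -3/2065784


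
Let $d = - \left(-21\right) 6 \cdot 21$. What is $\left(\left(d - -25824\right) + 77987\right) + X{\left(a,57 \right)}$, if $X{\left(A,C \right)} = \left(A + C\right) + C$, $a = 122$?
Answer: $106693$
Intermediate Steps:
$d = 2646$ ($d = - \left(-126\right) 21 = \left(-1\right) \left(-2646\right) = 2646$)
$X{\left(A,C \right)} = A + 2 C$
$\left(\left(d - -25824\right) + 77987\right) + X{\left(a,57 \right)} = \left(\left(2646 - -25824\right) + 77987\right) + \left(122 + 2 \cdot 57\right) = \left(\left(2646 + 25824\right) + 77987\right) + \left(122 + 114\right) = \left(28470 + 77987\right) + 236 = 106457 + 236 = 106693$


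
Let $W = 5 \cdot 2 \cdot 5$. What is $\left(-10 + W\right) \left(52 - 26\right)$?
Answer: $1040$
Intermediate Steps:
$W = 50$ ($W = 10 \cdot 5 = 50$)
$\left(-10 + W\right) \left(52 - 26\right) = \left(-10 + 50\right) \left(52 - 26\right) = 40 \cdot 26 = 1040$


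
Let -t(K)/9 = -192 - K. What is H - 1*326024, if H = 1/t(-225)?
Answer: -96829129/297 ≈ -3.2602e+5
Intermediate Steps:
t(K) = 1728 + 9*K (t(K) = -9*(-192 - K) = 1728 + 9*K)
H = -1/297 (H = 1/(1728 + 9*(-225)) = 1/(1728 - 2025) = 1/(-297) = -1/297 ≈ -0.0033670)
H - 1*326024 = -1/297 - 1*326024 = -1/297 - 326024 = -96829129/297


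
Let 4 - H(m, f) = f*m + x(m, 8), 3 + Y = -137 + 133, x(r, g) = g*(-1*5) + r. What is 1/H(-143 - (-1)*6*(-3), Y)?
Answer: -1/922 ≈ -0.0010846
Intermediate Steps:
x(r, g) = r - 5*g (x(r, g) = g*(-5) + r = -5*g + r = r - 5*g)
Y = -7 (Y = -3 + (-137 + 133) = -3 - 4 = -7)
H(m, f) = 44 - m - f*m (H(m, f) = 4 - (f*m + (m - 5*8)) = 4 - (f*m + (m - 40)) = 4 - (f*m + (-40 + m)) = 4 - (-40 + m + f*m) = 4 + (40 - m - f*m) = 44 - m - f*m)
1/H(-143 - (-1)*6*(-3), Y) = 1/(44 - (-143 - (-1)*6*(-3)) - 1*(-7)*(-143 - (-1)*6*(-3))) = 1/(44 - (-143 - (-1)*(-18)) - 1*(-7)*(-143 - (-1)*(-18))) = 1/(44 - (-143 - 1*18) - 1*(-7)*(-143 - 1*18)) = 1/(44 - (-143 - 18) - 1*(-7)*(-143 - 18)) = 1/(44 - 1*(-161) - 1*(-7)*(-161)) = 1/(44 + 161 - 1127) = 1/(-922) = -1/922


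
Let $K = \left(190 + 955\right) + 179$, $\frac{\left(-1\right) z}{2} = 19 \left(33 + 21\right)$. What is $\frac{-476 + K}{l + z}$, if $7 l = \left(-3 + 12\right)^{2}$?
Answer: $- \frac{5936}{14283} \approx -0.4156$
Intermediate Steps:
$z = -2052$ ($z = - 2 \cdot 19 \left(33 + 21\right) = - 2 \cdot 19 \cdot 54 = \left(-2\right) 1026 = -2052$)
$K = 1324$ ($K = 1145 + 179 = 1324$)
$l = \frac{81}{7}$ ($l = \frac{\left(-3 + 12\right)^{2}}{7} = \frac{9^{2}}{7} = \frac{1}{7} \cdot 81 = \frac{81}{7} \approx 11.571$)
$\frac{-476 + K}{l + z} = \frac{-476 + 1324}{\frac{81}{7} - 2052} = \frac{848}{- \frac{14283}{7}} = 848 \left(- \frac{7}{14283}\right) = - \frac{5936}{14283}$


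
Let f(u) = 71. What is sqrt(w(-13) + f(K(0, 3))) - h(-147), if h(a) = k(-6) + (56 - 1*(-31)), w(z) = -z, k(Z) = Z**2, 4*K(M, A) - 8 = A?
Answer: -123 + 2*sqrt(21) ≈ -113.83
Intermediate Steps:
K(M, A) = 2 + A/4
h(a) = 123 (h(a) = (-6)**2 + (56 - 1*(-31)) = 36 + (56 + 31) = 36 + 87 = 123)
sqrt(w(-13) + f(K(0, 3))) - h(-147) = sqrt(-1*(-13) + 71) - 1*123 = sqrt(13 + 71) - 123 = sqrt(84) - 123 = 2*sqrt(21) - 123 = -123 + 2*sqrt(21)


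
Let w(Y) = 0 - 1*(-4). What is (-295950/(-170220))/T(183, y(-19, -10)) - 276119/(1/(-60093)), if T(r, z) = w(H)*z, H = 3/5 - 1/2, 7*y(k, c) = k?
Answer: 7155221809278953/431224 ≈ 1.6593e+10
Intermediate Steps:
y(k, c) = k/7
H = ⅒ (H = 3*(⅕) - 1*½ = ⅗ - ½ = ⅒ ≈ 0.10000)
w(Y) = 4 (w(Y) = 0 + 4 = 4)
T(r, z) = 4*z
(-295950/(-170220))/T(183, y(-19, -10)) - 276119/(1/(-60093)) = (-295950/(-170220))/((4*((⅐)*(-19)))) - 276119/(1/(-60093)) = (-295950*(-1/170220))/((4*(-19/7))) - 276119/(-1/60093) = 9865/(5674*(-76/7)) - 276119*(-60093) = (9865/5674)*(-7/76) + 16592819067 = -69055/431224 + 16592819067 = 7155221809278953/431224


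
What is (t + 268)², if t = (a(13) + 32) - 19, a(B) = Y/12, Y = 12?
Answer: 79524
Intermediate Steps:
a(B) = 1 (a(B) = 12/12 = 12*(1/12) = 1)
t = 14 (t = (1 + 32) - 19 = 33 - 19 = 14)
(t + 268)² = (14 + 268)² = 282² = 79524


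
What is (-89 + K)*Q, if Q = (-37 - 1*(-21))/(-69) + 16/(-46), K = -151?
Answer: 640/23 ≈ 27.826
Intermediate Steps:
Q = -8/69 (Q = (-37 + 21)*(-1/69) + 16*(-1/46) = -16*(-1/69) - 8/23 = 16/69 - 8/23 = -8/69 ≈ -0.11594)
(-89 + K)*Q = (-89 - 151)*(-8/69) = -240*(-8/69) = 640/23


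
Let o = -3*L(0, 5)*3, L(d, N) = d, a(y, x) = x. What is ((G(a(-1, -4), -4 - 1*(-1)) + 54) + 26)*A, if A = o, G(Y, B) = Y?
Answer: 0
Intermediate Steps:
o = 0 (o = -3*0*3 = 0*3 = 0)
A = 0
((G(a(-1, -4), -4 - 1*(-1)) + 54) + 26)*A = ((-4 + 54) + 26)*0 = (50 + 26)*0 = 76*0 = 0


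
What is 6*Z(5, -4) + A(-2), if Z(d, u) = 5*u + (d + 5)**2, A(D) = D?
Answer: 478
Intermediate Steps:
Z(d, u) = (5 + d)**2 + 5*u (Z(d, u) = 5*u + (5 + d)**2 = (5 + d)**2 + 5*u)
6*Z(5, -4) + A(-2) = 6*((5 + 5)**2 + 5*(-4)) - 2 = 6*(10**2 - 20) - 2 = 6*(100 - 20) - 2 = 6*80 - 2 = 480 - 2 = 478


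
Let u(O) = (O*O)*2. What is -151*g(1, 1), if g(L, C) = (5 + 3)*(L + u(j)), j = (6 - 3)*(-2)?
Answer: -88184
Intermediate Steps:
j = -6 (j = 3*(-2) = -6)
u(O) = 2*O² (u(O) = O²*2 = 2*O²)
g(L, C) = 576 + 8*L (g(L, C) = (5 + 3)*(L + 2*(-6)²) = 8*(L + 2*36) = 8*(L + 72) = 8*(72 + L) = 576 + 8*L)
-151*g(1, 1) = -151*(576 + 8*1) = -151*(576 + 8) = -151*584 = -88184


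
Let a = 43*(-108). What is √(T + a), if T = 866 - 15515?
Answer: I*√19293 ≈ 138.9*I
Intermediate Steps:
a = -4644
T = -14649
√(T + a) = √(-14649 - 4644) = √(-19293) = I*√19293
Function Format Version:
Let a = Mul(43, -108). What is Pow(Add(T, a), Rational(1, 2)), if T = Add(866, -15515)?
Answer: Mul(I, Pow(19293, Rational(1, 2))) ≈ Mul(138.90, I)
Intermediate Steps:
a = -4644
T = -14649
Pow(Add(T, a), Rational(1, 2)) = Pow(Add(-14649, -4644), Rational(1, 2)) = Pow(-19293, Rational(1, 2)) = Mul(I, Pow(19293, Rational(1, 2)))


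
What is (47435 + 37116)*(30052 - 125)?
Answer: 2530357777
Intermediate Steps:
(47435 + 37116)*(30052 - 125) = 84551*29927 = 2530357777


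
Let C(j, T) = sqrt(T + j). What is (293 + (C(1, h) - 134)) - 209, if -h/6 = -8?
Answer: -43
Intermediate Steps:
h = 48 (h = -6*(-8) = 48)
(293 + (C(1, h) - 134)) - 209 = (293 + (sqrt(48 + 1) - 134)) - 209 = (293 + (sqrt(49) - 134)) - 209 = (293 + (7 - 134)) - 209 = (293 - 127) - 209 = 166 - 209 = -43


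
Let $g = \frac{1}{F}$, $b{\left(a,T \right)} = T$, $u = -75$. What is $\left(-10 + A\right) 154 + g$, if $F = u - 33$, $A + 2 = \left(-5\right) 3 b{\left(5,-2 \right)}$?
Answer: $\frac{299375}{108} \approx 2772.0$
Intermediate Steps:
$A = 28$ ($A = -2 + \left(-5\right) 3 \left(-2\right) = -2 - -30 = -2 + 30 = 28$)
$F = -108$ ($F = -75 - 33 = -108$)
$g = - \frac{1}{108}$ ($g = \frac{1}{-108} = - \frac{1}{108} \approx -0.0092593$)
$\left(-10 + A\right) 154 + g = \left(-10 + 28\right) 154 - \frac{1}{108} = 18 \cdot 154 - \frac{1}{108} = 2772 - \frac{1}{108} = \frac{299375}{108}$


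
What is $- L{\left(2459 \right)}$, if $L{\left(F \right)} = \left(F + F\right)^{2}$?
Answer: $-24186724$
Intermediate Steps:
$L{\left(F \right)} = 4 F^{2}$ ($L{\left(F \right)} = \left(2 F\right)^{2} = 4 F^{2}$)
$- L{\left(2459 \right)} = - 4 \cdot 2459^{2} = - 4 \cdot 6046681 = \left(-1\right) 24186724 = -24186724$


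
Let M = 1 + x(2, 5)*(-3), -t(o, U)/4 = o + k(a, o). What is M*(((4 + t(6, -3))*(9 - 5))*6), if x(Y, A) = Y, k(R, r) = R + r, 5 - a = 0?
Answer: 7680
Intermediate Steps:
a = 5 (a = 5 - 1*0 = 5 + 0 = 5)
t(o, U) = -20 - 8*o (t(o, U) = -4*(o + (5 + o)) = -4*(5 + 2*o) = -20 - 8*o)
M = -5 (M = 1 + 2*(-3) = 1 - 6 = -5)
M*(((4 + t(6, -3))*(9 - 5))*6) = -5*(4 + (-20 - 8*6))*(9 - 5)*6 = -5*(4 + (-20 - 48))*4*6 = -5*(4 - 68)*4*6 = -5*(-64*4)*6 = -(-1280)*6 = -5*(-1536) = 7680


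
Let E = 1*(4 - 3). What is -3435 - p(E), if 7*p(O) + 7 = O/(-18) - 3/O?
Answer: -432629/126 ≈ -3433.6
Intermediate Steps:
E = 1 (E = 1*1 = 1)
p(O) = -1 - 3/(7*O) - O/126 (p(O) = -1 + (O/(-18) - 3/O)/7 = -1 + (O*(-1/18) - 3/O)/7 = -1 + (-O/18 - 3/O)/7 = -1 + (-3/O - O/18)/7 = -1 + (-3/(7*O) - O/126) = -1 - 3/(7*O) - O/126)
-3435 - p(E) = -3435 - (-54 - 1*1*(126 + 1))/(126*1) = -3435 - (-54 - 1*1*127)/126 = -3435 - (-54 - 127)/126 = -3435 - (-181)/126 = -3435 - 1*(-181/126) = -3435 + 181/126 = -432629/126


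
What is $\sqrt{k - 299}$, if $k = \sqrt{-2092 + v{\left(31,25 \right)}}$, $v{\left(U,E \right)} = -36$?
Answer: $\sqrt{-299 + 4 i \sqrt{133}} \approx 1.33 + 17.343 i$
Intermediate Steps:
$k = 4 i \sqrt{133}$ ($k = \sqrt{-2092 - 36} = \sqrt{-2128} = 4 i \sqrt{133} \approx 46.13 i$)
$\sqrt{k - 299} = \sqrt{4 i \sqrt{133} - 299} = \sqrt{-299 + 4 i \sqrt{133}}$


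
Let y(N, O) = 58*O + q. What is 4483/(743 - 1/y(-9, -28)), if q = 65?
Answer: 6988997/1158338 ≈ 6.0336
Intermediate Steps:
y(N, O) = 65 + 58*O (y(N, O) = 58*O + 65 = 65 + 58*O)
4483/(743 - 1/y(-9, -28)) = 4483/(743 - 1/(65 + 58*(-28))) = 4483/(743 - 1/(65 - 1624)) = 4483/(743 - 1/(-1559)) = 4483/(743 - 1*(-1/1559)) = 4483/(743 + 1/1559) = 4483/(1158338/1559) = 4483*(1559/1158338) = 6988997/1158338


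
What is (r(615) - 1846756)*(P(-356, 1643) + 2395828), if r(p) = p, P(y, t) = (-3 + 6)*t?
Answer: -4432135928737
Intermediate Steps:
P(y, t) = 3*t
(r(615) - 1846756)*(P(-356, 1643) + 2395828) = (615 - 1846756)*(3*1643 + 2395828) = -1846141*(4929 + 2395828) = -1846141*2400757 = -4432135928737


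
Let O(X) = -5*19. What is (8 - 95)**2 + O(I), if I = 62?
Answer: 7474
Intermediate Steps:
O(X) = -95
(8 - 95)**2 + O(I) = (8 - 95)**2 - 95 = (-87)**2 - 95 = 7569 - 95 = 7474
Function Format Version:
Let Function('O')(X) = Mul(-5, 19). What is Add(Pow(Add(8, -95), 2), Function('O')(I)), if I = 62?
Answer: 7474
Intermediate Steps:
Function('O')(X) = -95
Add(Pow(Add(8, -95), 2), Function('O')(I)) = Add(Pow(Add(8, -95), 2), -95) = Add(Pow(-87, 2), -95) = Add(7569, -95) = 7474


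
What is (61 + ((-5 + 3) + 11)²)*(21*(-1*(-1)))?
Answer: 2982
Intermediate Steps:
(61 + ((-5 + 3) + 11)²)*(21*(-1*(-1))) = (61 + (-2 + 11)²)*(21*1) = (61 + 9²)*21 = (61 + 81)*21 = 142*21 = 2982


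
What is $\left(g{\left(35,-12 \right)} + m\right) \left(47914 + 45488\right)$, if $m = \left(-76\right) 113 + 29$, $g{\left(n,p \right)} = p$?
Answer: $-800548542$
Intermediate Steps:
$m = -8559$ ($m = -8588 + 29 = -8559$)
$\left(g{\left(35,-12 \right)} + m\right) \left(47914 + 45488\right) = \left(-12 - 8559\right) \left(47914 + 45488\right) = \left(-8571\right) 93402 = -800548542$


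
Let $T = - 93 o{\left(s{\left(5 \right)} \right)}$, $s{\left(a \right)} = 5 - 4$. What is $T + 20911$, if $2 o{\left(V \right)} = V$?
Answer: $\frac{41729}{2} \approx 20865.0$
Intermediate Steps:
$s{\left(a \right)} = 1$
$o{\left(V \right)} = \frac{V}{2}$
$T = - \frac{93}{2}$ ($T = - 93 \cdot \frac{1}{2} \cdot 1 = \left(-93\right) \frac{1}{2} = - \frac{93}{2} \approx -46.5$)
$T + 20911 = - \frac{93}{2} + 20911 = \frac{41729}{2}$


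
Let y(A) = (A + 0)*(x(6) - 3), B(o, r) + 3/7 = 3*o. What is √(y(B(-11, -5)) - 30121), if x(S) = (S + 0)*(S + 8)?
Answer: I*√1608607/7 ≈ 181.19*I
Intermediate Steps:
x(S) = S*(8 + S)
B(o, r) = -3/7 + 3*o
y(A) = 81*A (y(A) = (A + 0)*(6*(8 + 6) - 3) = A*(6*14 - 3) = A*(84 - 3) = A*81 = 81*A)
√(y(B(-11, -5)) - 30121) = √(81*(-3/7 + 3*(-11)) - 30121) = √(81*(-3/7 - 33) - 30121) = √(81*(-234/7) - 30121) = √(-18954/7 - 30121) = √(-229801/7) = I*√1608607/7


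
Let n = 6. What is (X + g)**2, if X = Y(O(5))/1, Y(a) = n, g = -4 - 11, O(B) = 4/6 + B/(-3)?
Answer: 81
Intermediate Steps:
O(B) = 2/3 - B/3 (O(B) = 4*(1/6) + B*(-1/3) = 2/3 - B/3)
g = -15
Y(a) = 6
X = 6 (X = 6/1 = 6*1 = 6)
(X + g)**2 = (6 - 15)**2 = (-9)**2 = 81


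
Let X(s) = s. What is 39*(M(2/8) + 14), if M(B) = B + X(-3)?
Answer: 1755/4 ≈ 438.75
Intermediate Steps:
M(B) = -3 + B (M(B) = B - 3 = -3 + B)
39*(M(2/8) + 14) = 39*((-3 + 2/8) + 14) = 39*((-3 + 2*(1/8)) + 14) = 39*((-3 + 1/4) + 14) = 39*(-11/4 + 14) = 39*(45/4) = 1755/4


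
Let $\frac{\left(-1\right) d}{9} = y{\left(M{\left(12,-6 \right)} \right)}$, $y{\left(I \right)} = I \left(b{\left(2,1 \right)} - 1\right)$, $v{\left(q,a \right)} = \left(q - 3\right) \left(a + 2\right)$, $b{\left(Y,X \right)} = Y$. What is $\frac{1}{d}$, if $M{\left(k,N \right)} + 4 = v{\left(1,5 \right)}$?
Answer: $\frac{1}{162} \approx 0.0061728$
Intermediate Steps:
$v{\left(q,a \right)} = \left(-3 + q\right) \left(2 + a\right)$
$M{\left(k,N \right)} = -18$ ($M{\left(k,N \right)} = -4 + \left(-6 - 15 + 2 \cdot 1 + 5 \cdot 1\right) = -4 + \left(-6 - 15 + 2 + 5\right) = -4 - 14 = -18$)
$y{\left(I \right)} = I$ ($y{\left(I \right)} = I \left(2 - 1\right) = I 1 = I$)
$d = 162$ ($d = \left(-9\right) \left(-18\right) = 162$)
$\frac{1}{d} = \frac{1}{162}$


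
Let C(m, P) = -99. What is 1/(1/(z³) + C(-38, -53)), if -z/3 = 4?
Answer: -1728/171073 ≈ -0.010101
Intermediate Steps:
z = -12 (z = -3*4 = -12)
1/(1/(z³) + C(-38, -53)) = 1/(1/((-12)³) - 99) = 1/(1/(-1728) - 99) = 1/(-1/1728 - 99) = 1/(-171073/1728) = -1728/171073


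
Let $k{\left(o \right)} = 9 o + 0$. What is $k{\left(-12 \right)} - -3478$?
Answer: $3370$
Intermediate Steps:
$k{\left(o \right)} = 9 o$
$k{\left(-12 \right)} - -3478 = 9 \left(-12\right) - -3478 = -108 + 3478 = 3370$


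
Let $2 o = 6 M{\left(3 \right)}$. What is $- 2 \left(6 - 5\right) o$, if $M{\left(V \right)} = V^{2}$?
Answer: $-54$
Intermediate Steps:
$o = 27$ ($o = \frac{6 \cdot 3^{2}}{2} = \frac{6 \cdot 9}{2} = \frac{1}{2} \cdot 54 = 27$)
$- 2 \left(6 - 5\right) o = - 2 \left(6 - 5\right) 27 = \left(-2\right) 1 \cdot 27 = \left(-2\right) 27 = -54$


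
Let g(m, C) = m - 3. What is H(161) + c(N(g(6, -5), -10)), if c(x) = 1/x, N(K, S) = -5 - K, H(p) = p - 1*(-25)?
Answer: 1487/8 ≈ 185.88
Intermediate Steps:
g(m, C) = -3 + m
H(p) = 25 + p (H(p) = p + 25 = 25 + p)
H(161) + c(N(g(6, -5), -10)) = (25 + 161) + 1/(-5 - (-3 + 6)) = 186 + 1/(-5 - 1*3) = 186 + 1/(-5 - 3) = 186 + 1/(-8) = 186 - 1/8 = 1487/8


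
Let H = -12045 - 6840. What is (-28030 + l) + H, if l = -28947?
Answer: -75862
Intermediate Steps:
H = -18885
(-28030 + l) + H = (-28030 - 28947) - 18885 = -56977 - 18885 = -75862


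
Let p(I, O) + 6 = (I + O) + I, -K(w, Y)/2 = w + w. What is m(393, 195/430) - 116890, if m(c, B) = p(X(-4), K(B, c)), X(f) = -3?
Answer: -5026864/43 ≈ -1.1690e+5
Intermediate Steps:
K(w, Y) = -4*w (K(w, Y) = -2*(w + w) = -4*w)
p(I, O) = -6 + O + 2*I (p(I, O) = -6 + ((I + O) + I) = -6 + (O + 2*I) = -6 + O + 2*I)
m(c, B) = -12 - 4*B (m(c, B) = -6 - 4*B + 2*(-3) = -6 - 4*B - 6 = -12 - 4*B)
m(393, 195/430) - 116890 = (-12 - 780/430) - 116890 = (-12 - 4*39/86) - 116890 = (-12 - 78/43) - 116890 = -594/43 - 116890 = -5026864/43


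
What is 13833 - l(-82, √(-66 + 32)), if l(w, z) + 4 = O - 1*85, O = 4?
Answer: 13918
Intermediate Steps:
l(w, z) = -85 (l(w, z) = -4 + (4 - 1*85) = -4 + (4 - 85) = -4 - 81 = -85)
13833 - l(-82, √(-66 + 32)) = 13833 - 1*(-85) = 13833 + 85 = 13918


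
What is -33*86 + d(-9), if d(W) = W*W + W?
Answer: -2766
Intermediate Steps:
d(W) = W + W² (d(W) = W² + W = W + W²)
-33*86 + d(-9) = -33*86 - 9*(1 - 9) = -2838 - 9*(-8) = -2838 + 72 = -2766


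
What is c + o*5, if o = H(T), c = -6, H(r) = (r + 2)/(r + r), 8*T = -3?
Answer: -101/6 ≈ -16.833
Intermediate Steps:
T = -3/8 (T = (1/8)*(-3) = -3/8 ≈ -0.37500)
H(r) = (2 + r)/(2*r) (H(r) = (2 + r)/((2*r)) = (2 + r)*(1/(2*r)) = (2 + r)/(2*r))
o = -13/6 (o = (2 - 3/8)/(2*(-3/8)) = (1/2)*(-8/3)*(13/8) = -13/6 ≈ -2.1667)
c + o*5 = -6 - 13/6*5 = -6 - 65/6 = -101/6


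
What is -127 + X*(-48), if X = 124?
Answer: -6079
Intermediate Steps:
-127 + X*(-48) = -127 + 124*(-48) = -127 - 5952 = -6079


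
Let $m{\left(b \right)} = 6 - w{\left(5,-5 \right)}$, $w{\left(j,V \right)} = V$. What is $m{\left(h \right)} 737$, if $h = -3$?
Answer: $8107$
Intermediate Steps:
$m{\left(b \right)} = 11$ ($m{\left(b \right)} = 6 - -5 = 6 + 5 = 11$)
$m{\left(h \right)} 737 = 11 \cdot 737 = 8107$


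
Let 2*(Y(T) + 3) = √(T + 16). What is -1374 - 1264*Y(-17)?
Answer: 2418 - 632*I ≈ 2418.0 - 632.0*I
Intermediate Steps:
Y(T) = -3 + √(16 + T)/2 (Y(T) = -3 + √(T + 16)/2 = -3 + √(16 + T)/2)
-1374 - 1264*Y(-17) = -1374 - 1264*(-3 + √(16 - 17)/2) = -1374 - 1264*(-3 + √(-1)/2) = -1374 - 1264*(-3 + I/2) = -1374 + (3792 - 632*I) = 2418 - 632*I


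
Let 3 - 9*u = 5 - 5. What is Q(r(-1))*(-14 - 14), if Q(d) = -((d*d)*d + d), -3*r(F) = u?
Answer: -2296/729 ≈ -3.1495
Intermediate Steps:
u = 1/3 (u = 1/3 - (5 - 5)/9 = 1/3 - 1/9*0 = 1/3 + 0 = 1/3 ≈ 0.33333)
r(F) = -1/9 (r(F) = -1/3*1/3 = -1/9)
Q(d) = -d - d**3 (Q(d) = -(d**2*d + d) = -(d**3 + d) = -(d + d**3) = -d - d**3)
Q(r(-1))*(-14 - 14) = (-1*(-1/9) - (-1/9)**3)*(-14 - 14) = (1/9 - 1*(-1/729))*(-28) = (1/9 + 1/729)*(-28) = (82/729)*(-28) = -2296/729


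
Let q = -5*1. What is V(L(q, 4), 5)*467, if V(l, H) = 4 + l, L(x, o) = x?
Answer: -467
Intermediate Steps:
q = -5
V(L(q, 4), 5)*467 = (4 - 5)*467 = -1*467 = -467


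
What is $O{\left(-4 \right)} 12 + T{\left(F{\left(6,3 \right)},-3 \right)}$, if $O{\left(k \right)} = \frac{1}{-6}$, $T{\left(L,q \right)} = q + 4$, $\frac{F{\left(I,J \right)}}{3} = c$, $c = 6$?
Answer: $-1$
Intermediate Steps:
$F{\left(I,J \right)} = 18$ ($F{\left(I,J \right)} = 3 \cdot 6 = 18$)
$T{\left(L,q \right)} = 4 + q$
$O{\left(k \right)} = - \frac{1}{6}$
$O{\left(-4 \right)} 12 + T{\left(F{\left(6,3 \right)},-3 \right)} = \left(- \frac{1}{6}\right) 12 + \left(4 - 3\right) = -2 + 1 = -1$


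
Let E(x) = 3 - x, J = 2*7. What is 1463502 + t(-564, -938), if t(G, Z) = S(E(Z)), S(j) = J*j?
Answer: 1476676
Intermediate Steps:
J = 14
S(j) = 14*j
t(G, Z) = 42 - 14*Z (t(G, Z) = 14*(3 - Z) = 42 - 14*Z)
1463502 + t(-564, -938) = 1463502 + (42 - 14*(-938)) = 1463502 + (42 + 13132) = 1463502 + 13174 = 1476676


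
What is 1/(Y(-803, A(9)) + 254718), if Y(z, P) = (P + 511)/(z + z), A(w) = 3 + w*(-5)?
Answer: 1606/409076639 ≈ 3.9259e-6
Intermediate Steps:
A(w) = 3 - 5*w
Y(z, P) = (511 + P)/(2*z) (Y(z, P) = (511 + P)/((2*z)) = (511 + P)*(1/(2*z)) = (511 + P)/(2*z))
1/(Y(-803, A(9)) + 254718) = 1/((½)*(511 + (3 - 5*9))/(-803) + 254718) = 1/((½)*(-1/803)*(511 + (3 - 45)) + 254718) = 1/((½)*(-1/803)*(511 - 42) + 254718) = 1/((½)*(-1/803)*469 + 254718) = 1/(-469/1606 + 254718) = 1/(409076639/1606) = 1606/409076639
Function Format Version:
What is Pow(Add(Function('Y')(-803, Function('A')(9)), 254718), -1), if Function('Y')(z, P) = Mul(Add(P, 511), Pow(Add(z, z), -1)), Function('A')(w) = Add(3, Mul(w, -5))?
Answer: Rational(1606, 409076639) ≈ 3.9259e-6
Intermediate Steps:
Function('A')(w) = Add(3, Mul(-5, w))
Function('Y')(z, P) = Mul(Rational(1, 2), Pow(z, -1), Add(511, P)) (Function('Y')(z, P) = Mul(Add(511, P), Pow(Mul(2, z), -1)) = Mul(Add(511, P), Mul(Rational(1, 2), Pow(z, -1))) = Mul(Rational(1, 2), Pow(z, -1), Add(511, P)))
Pow(Add(Function('Y')(-803, Function('A')(9)), 254718), -1) = Pow(Add(Mul(Rational(1, 2), Pow(-803, -1), Add(511, Add(3, Mul(-5, 9)))), 254718), -1) = Pow(Add(Mul(Rational(1, 2), Rational(-1, 803), Add(511, Add(3, -45))), 254718), -1) = Pow(Add(Mul(Rational(1, 2), Rational(-1, 803), Add(511, -42)), 254718), -1) = Pow(Add(Mul(Rational(1, 2), Rational(-1, 803), 469), 254718), -1) = Pow(Add(Rational(-469, 1606), 254718), -1) = Pow(Rational(409076639, 1606), -1) = Rational(1606, 409076639)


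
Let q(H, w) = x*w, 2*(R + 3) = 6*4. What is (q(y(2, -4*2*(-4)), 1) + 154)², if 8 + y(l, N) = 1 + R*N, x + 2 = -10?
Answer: 20164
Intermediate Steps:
x = -12 (x = -2 - 10 = -12)
R = 9 (R = -3 + (6*4)/2 = -3 + (½)*24 = -3 + 12 = 9)
y(l, N) = -7 + 9*N (y(l, N) = -8 + (1 + 9*N) = -7 + 9*N)
q(H, w) = -12*w
(q(y(2, -4*2*(-4)), 1) + 154)² = (-12*1 + 154)² = (-12 + 154)² = 142² = 20164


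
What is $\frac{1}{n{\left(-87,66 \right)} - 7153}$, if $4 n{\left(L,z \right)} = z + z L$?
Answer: $- \frac{1}{8572} \approx -0.00011666$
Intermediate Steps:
$n{\left(L,z \right)} = \frac{z}{4} + \frac{L z}{4}$ ($n{\left(L,z \right)} = \frac{z + z L}{4} = \frac{z + L z}{4} = \frac{z}{4} + \frac{L z}{4}$)
$\frac{1}{n{\left(-87,66 \right)} - 7153} = \frac{1}{\frac{1}{4} \cdot 66 \left(1 - 87\right) - 7153} = \frac{1}{\frac{1}{4} \cdot 66 \left(-86\right) - 7153} = \frac{1}{-1419 - 7153} = \frac{1}{-8572} = - \frac{1}{8572}$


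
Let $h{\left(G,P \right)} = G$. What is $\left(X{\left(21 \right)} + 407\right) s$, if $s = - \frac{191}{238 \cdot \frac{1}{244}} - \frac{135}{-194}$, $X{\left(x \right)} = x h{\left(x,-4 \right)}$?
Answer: $- \frac{1909917752}{11543} \approx -1.6546 \cdot 10^{5}$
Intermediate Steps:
$X{\left(x \right)} = x^{2}$ ($X{\left(x \right)} = x x = x^{2}$)
$s = - \frac{4504523}{23086}$ ($s = - \frac{191}{238 \cdot \frac{1}{244}} - - \frac{135}{194} = - \frac{191}{\frac{119}{122}} + \frac{135}{194} = \left(-191\right) \frac{122}{119} + \frac{135}{194} = - \frac{23302}{119} + \frac{135}{194} = - \frac{4504523}{23086} \approx -195.12$)
$\left(X{\left(21 \right)} + 407\right) s = \left(21^{2} + 407\right) \left(- \frac{4504523}{23086}\right) = \left(441 + 407\right) \left(- \frac{4504523}{23086}\right) = 848 \left(- \frac{4504523}{23086}\right) = - \frac{1909917752}{11543}$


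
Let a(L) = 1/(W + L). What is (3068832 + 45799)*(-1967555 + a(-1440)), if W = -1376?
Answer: -17257033160043911/2816 ≈ -6.1282e+12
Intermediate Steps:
a(L) = 1/(-1376 + L)
(3068832 + 45799)*(-1967555 + a(-1440)) = (3068832 + 45799)*(-1967555 + 1/(-1376 - 1440)) = 3114631*(-1967555 + 1/(-2816)) = 3114631*(-1967555 - 1/2816) = 3114631*(-5540634881/2816) = -17257033160043911/2816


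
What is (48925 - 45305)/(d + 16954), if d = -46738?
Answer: -905/7446 ≈ -0.12154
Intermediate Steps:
(48925 - 45305)/(d + 16954) = (48925 - 45305)/(-46738 + 16954) = 3620/(-29784) = 3620*(-1/29784) = -905/7446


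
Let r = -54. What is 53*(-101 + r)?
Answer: -8215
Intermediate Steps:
53*(-101 + r) = 53*(-101 - 54) = 53*(-155) = -8215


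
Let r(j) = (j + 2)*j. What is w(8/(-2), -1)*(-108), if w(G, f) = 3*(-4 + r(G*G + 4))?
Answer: -141264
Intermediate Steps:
r(j) = j*(2 + j) (r(j) = (2 + j)*j = j*(2 + j))
w(G, f) = -12 + 3*(4 + G²)*(6 + G²) (w(G, f) = 3*(-4 + (G*G + 4)*(2 + (G*G + 4))) = 3*(-4 + (G² + 4)*(2 + (G² + 4))) = 3*(-4 + (4 + G²)*(2 + (4 + G²))) = 3*(-4 + (4 + G²)*(6 + G²)) = -12 + 3*(4 + G²)*(6 + G²))
w(8/(-2), -1)*(-108) = (60 + 3*(8/(-2))⁴ + 30*(8/(-2))²)*(-108) = (60 + 3*(8*(-½))⁴ + 30*(8*(-½))²)*(-108) = (60 + 3*(-4)⁴ + 30*(-4)²)*(-108) = (60 + 3*256 + 30*16)*(-108) = (60 + 768 + 480)*(-108) = 1308*(-108) = -141264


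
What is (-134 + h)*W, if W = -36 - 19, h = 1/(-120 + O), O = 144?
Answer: 176825/24 ≈ 7367.7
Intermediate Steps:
h = 1/24 (h = 1/(-120 + 144) = 1/24 ≈ 0.041667)
W = -55
(-134 + h)*W = (-134 + 1/24)*(-55) = -3215/24*(-55) = 176825/24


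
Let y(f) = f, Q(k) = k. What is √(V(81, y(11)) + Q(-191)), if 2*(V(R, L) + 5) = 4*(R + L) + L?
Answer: I*√26/2 ≈ 2.5495*I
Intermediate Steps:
V(R, L) = -5 + 2*R + 5*L/2 (V(R, L) = -5 + (4*(R + L) + L)/2 = -5 + (4*(L + R) + L)/2 = -5 + ((4*L + 4*R) + L)/2 = -5 + (4*R + 5*L)/2 = -5 + (2*R + 5*L/2) = -5 + 2*R + 5*L/2)
√(V(81, y(11)) + Q(-191)) = √((-5 + 2*81 + (5/2)*11) - 191) = √((-5 + 162 + 55/2) - 191) = √(369/2 - 191) = √(-13/2) = I*√26/2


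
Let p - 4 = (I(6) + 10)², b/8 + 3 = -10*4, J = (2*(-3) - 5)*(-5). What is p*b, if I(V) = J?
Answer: -1454776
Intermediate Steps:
J = 55 (J = (-6 - 5)*(-5) = -11*(-5) = 55)
b = -344 (b = -24 + 8*(-10*4) = -24 + 8*(-40) = -24 - 320 = -344)
I(V) = 55
p = 4229 (p = 4 + (55 + 10)² = 4 + 65² = 4 + 4225 = 4229)
p*b = 4229*(-344) = -1454776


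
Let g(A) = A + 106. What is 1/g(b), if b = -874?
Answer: -1/768 ≈ -0.0013021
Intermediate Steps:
g(A) = 106 + A
1/g(b) = 1/(106 - 874) = 1/(-768) = -1/768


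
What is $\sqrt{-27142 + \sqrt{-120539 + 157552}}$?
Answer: $\sqrt{-27142 + \sqrt{37013}} \approx 164.16 i$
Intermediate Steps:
$\sqrt{-27142 + \sqrt{-120539 + 157552}} = \sqrt{-27142 + \sqrt{37013}}$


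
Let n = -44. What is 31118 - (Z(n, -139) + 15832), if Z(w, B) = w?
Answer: 15330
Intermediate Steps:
31118 - (Z(n, -139) + 15832) = 31118 - (-44 + 15832) = 31118 - 1*15788 = 31118 - 15788 = 15330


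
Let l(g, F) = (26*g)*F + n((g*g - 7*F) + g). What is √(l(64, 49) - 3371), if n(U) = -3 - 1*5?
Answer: √78157 ≈ 279.57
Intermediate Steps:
n(U) = -8 (n(U) = -3 - 5 = -8)
l(g, F) = -8 + 26*F*g (l(g, F) = (26*g)*F - 8 = 26*F*g - 8 = -8 + 26*F*g)
√(l(64, 49) - 3371) = √((-8 + 26*49*64) - 3371) = √((-8 + 81536) - 3371) = √(81528 - 3371) = √78157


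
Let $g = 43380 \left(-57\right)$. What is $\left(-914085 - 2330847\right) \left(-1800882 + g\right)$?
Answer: $13867353189144$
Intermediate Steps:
$g = -2472660$
$\left(-914085 - 2330847\right) \left(-1800882 + g\right) = \left(-914085 - 2330847\right) \left(-1800882 - 2472660\right) = \left(-3244932\right) \left(-4273542\right) = 13867353189144$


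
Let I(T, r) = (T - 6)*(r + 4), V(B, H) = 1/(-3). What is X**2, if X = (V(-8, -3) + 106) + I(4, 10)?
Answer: 54289/9 ≈ 6032.1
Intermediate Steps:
V(B, H) = -1/3 (V(B, H) = 1*(-1/3) = -1/3)
I(T, r) = (-6 + T)*(4 + r)
X = 233/3 (X = (-1/3 + 106) + (-24 - 6*10 + 4*4 + 4*10) = 317/3 + (-24 - 60 + 16 + 40) = 317/3 - 28 = 233/3 ≈ 77.667)
X**2 = (233/3)**2 = 54289/9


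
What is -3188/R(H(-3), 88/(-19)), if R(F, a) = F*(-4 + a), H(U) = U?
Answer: -15143/123 ≈ -123.11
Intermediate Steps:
-3188/R(H(-3), 88/(-19)) = -3188*(-1/(3*(-4 + 88/(-19)))) = -3188*(-1/(3*(-4 + 88*(-1/19)))) = -3188*(-1/(3*(-4 - 88/19))) = -3188/((-3*(-164/19))) = -3188/492/19 = -3188*19/492 = -15143/123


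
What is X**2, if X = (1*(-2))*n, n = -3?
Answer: 36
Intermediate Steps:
X = 6 (X = (1*(-2))*(-3) = -2*(-3) = 6)
X**2 = 6**2 = 36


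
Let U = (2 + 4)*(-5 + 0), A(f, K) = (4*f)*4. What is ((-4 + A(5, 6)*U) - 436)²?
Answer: 8065600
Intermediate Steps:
A(f, K) = 16*f
U = -30 (U = 6*(-5) = -30)
((-4 + A(5, 6)*U) - 436)² = ((-4 + (16*5)*(-30)) - 436)² = ((-4 + 80*(-30)) - 436)² = ((-4 - 2400) - 436)² = (-2404 - 436)² = (-2840)² = 8065600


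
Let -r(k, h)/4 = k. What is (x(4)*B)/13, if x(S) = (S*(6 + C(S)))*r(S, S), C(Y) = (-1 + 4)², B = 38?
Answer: -36480/13 ≈ -2806.2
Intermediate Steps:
r(k, h) = -4*k
C(Y) = 9 (C(Y) = 3² = 9)
x(S) = -60*S² (x(S) = (S*(6 + 9))*(-4*S) = (S*15)*(-4*S) = (15*S)*(-4*S) = -60*S²)
(x(4)*B)/13 = (-60*4²*38)/13 = (-60*16*38)*(1/13) = -960*38*(1/13) = -36480*1/13 = -36480/13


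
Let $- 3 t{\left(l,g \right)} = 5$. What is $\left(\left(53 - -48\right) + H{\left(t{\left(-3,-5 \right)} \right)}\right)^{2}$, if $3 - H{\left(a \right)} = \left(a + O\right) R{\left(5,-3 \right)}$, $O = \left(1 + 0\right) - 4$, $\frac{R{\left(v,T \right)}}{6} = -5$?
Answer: $1296$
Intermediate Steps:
$R{\left(v,T \right)} = -30$ ($R{\left(v,T \right)} = 6 \left(-5\right) = -30$)
$t{\left(l,g \right)} = - \frac{5}{3}$ ($t{\left(l,g \right)} = \left(- \frac{1}{3}\right) 5 = - \frac{5}{3}$)
$O = -3$ ($O = 1 - 4 = -3$)
$H{\left(a \right)} = -87 + 30 a$ ($H{\left(a \right)} = 3 - \left(a - 3\right) \left(-30\right) = 3 - \left(-3 + a\right) \left(-30\right) = 3 - \left(90 - 30 a\right) = 3 + \left(-90 + 30 a\right) = -87 + 30 a$)
$\left(\left(53 - -48\right) + H{\left(t{\left(-3,-5 \right)} \right)}\right)^{2} = \left(\left(53 - -48\right) + \left(-87 + 30 \left(- \frac{5}{3}\right)\right)\right)^{2} = \left(\left(53 + 48\right) - 137\right)^{2} = \left(101 - 137\right)^{2} = \left(-36\right)^{2} = 1296$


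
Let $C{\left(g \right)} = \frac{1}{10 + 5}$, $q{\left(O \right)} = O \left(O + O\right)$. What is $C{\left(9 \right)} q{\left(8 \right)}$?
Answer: $\frac{128}{15} \approx 8.5333$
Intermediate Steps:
$q{\left(O \right)} = 2 O^{2}$ ($q{\left(O \right)} = O 2 O = 2 O^{2}$)
$C{\left(g \right)} = \frac{1}{15}$
$C{\left(9 \right)} q{\left(8 \right)} = \frac{2 \cdot 8^{2}}{15} = \frac{2 \cdot 64}{15} = \frac{1}{15} \cdot 128 = \frac{128}{15}$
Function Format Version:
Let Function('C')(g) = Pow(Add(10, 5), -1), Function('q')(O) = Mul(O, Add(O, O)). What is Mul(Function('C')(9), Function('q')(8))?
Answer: Rational(128, 15) ≈ 8.5333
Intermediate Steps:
Function('q')(O) = Mul(2, Pow(O, 2)) (Function('q')(O) = Mul(O, Mul(2, O)) = Mul(2, Pow(O, 2)))
Function('C')(g) = Rational(1, 15) (Function('C')(g) = Pow(15, -1) = Rational(1, 15))
Mul(Function('C')(9), Function('q')(8)) = Mul(Rational(1, 15), Mul(2, Pow(8, 2))) = Mul(Rational(1, 15), Mul(2, 64)) = Mul(Rational(1, 15), 128) = Rational(128, 15)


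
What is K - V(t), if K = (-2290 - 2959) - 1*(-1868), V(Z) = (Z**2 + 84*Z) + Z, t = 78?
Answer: -16095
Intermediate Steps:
V(Z) = Z**2 + 85*Z
K = -3381 (K = -5249 + 1868 = -3381)
K - V(t) = -3381 - 78*(85 + 78) = -3381 - 78*163 = -3381 - 1*12714 = -3381 - 12714 = -16095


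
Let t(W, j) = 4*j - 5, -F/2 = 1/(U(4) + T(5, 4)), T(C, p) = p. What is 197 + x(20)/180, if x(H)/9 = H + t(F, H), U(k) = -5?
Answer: 807/4 ≈ 201.75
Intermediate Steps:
F = 2 (F = -2/(-5 + 4) = -2/(-1) = -2*(-1) = 2)
t(W, j) = -5 + 4*j
x(H) = -45 + 45*H (x(H) = 9*(H + (-5 + 4*H)) = 9*(-5 + 5*H) = -45 + 45*H)
197 + x(20)/180 = 197 + (-45 + 45*20)/180 = 197 + (-45 + 900)*(1/180) = 197 + 855*(1/180) = 197 + 19/4 = 807/4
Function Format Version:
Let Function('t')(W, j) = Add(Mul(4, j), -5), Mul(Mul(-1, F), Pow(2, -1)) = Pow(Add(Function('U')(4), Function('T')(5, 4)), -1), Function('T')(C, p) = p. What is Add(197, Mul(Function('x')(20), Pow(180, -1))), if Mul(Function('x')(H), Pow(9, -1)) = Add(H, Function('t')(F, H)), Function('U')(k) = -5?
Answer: Rational(807, 4) ≈ 201.75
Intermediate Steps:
F = 2 (F = Mul(-2, Pow(Add(-5, 4), -1)) = Mul(-2, Pow(-1, -1)) = Mul(-2, -1) = 2)
Function('t')(W, j) = Add(-5, Mul(4, j))
Function('x')(H) = Add(-45, Mul(45, H)) (Function('x')(H) = Mul(9, Add(H, Add(-5, Mul(4, H)))) = Mul(9, Add(-5, Mul(5, H))) = Add(-45, Mul(45, H)))
Add(197, Mul(Function('x')(20), Pow(180, -1))) = Add(197, Mul(Add(-45, Mul(45, 20)), Pow(180, -1))) = Add(197, Mul(Add(-45, 900), Rational(1, 180))) = Add(197, Mul(855, Rational(1, 180))) = Add(197, Rational(19, 4)) = Rational(807, 4)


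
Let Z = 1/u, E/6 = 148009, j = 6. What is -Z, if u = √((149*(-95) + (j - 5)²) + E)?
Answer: -√971/29130 ≈ -0.0010697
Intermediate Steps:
E = 888054 (E = 6*148009 = 888054)
u = 30*√971 (u = √((149*(-95) + (6 - 5)²) + 888054) = √((-14155 + 1²) + 888054) = √((-14155 + 1) + 888054) = √(-14154 + 888054) = √873900 = 30*√971 ≈ 934.83)
Z = √971/29130 (Z = 1/(30*√971) = √971/29130 ≈ 0.0010697)
-Z = -√971/29130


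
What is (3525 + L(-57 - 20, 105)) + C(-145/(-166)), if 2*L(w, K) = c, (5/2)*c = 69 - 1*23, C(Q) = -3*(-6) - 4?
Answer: 17741/5 ≈ 3548.2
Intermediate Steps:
C(Q) = 14 (C(Q) = 18 - 4 = 14)
c = 92/5 (c = 2*(69 - 1*23)/5 = 2*(69 - 23)/5 = (⅖)*46 = 92/5 ≈ 18.400)
L(w, K) = 46/5 (L(w, K) = (½)*(92/5) = 46/5)
(3525 + L(-57 - 20, 105)) + C(-145/(-166)) = (3525 + 46/5) + 14 = 17671/5 + 14 = 17741/5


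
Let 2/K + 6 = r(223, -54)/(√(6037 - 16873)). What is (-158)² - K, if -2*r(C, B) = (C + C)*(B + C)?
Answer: 35466356552692/1420700065 + 452244*I*√301/1420700065 ≈ 24964.0 + 0.0055227*I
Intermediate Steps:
r(C, B) = -C*(B + C) (r(C, B) = -(C + C)*(B + C)/2 = -2*C*(B + C)/2 = -C*(B + C))
K = 2/(-6 + 37687*I*√301/1806) (K = 2/(-6 + (-1*223*(-54 + 223))/(√(6037 - 16873))) = 2/(-6 + (-1*223*169)/(√(-10836))) = 2/(-6 - 37687*(-I*√301/1806)) = 2/(-6 - (-37687)*I*√301/1806) = 2/(-6 + 37687*I*√301/1806) ≈ -9.1527e-5 - 0.0055227*I)
(-158)² - K = (-158)² - (-130032/1420700065 - 452244*I*√301/1420700065) = 24964 + (130032/1420700065 + 452244*I*√301/1420700065) = 35466356552692/1420700065 + 452244*I*√301/1420700065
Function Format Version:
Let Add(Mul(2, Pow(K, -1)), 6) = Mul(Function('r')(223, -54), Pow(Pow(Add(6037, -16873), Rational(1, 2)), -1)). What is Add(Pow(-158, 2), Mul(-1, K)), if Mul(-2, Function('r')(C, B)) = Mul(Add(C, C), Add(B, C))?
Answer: Add(Rational(35466356552692, 1420700065), Mul(Rational(452244, 1420700065), I, Pow(301, Rational(1, 2)))) ≈ Add(24964., Mul(0.0055227, I))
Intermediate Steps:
Function('r')(C, B) = Mul(-1, C, Add(B, C)) (Function('r')(C, B) = Mul(Rational(-1, 2), Mul(Add(C, C), Add(B, C))) = Mul(Rational(-1, 2), Mul(Mul(2, C), Add(B, C))) = Mul(Rational(-1, 2), Mul(2, C, Add(B, C))) = Mul(-1, C, Add(B, C)))
K = Mul(2, Pow(Add(-6, Mul(Rational(37687, 1806), I, Pow(301, Rational(1, 2)))), -1)) (K = Mul(2, Pow(Add(-6, Mul(Mul(-1, 223, Add(-54, 223)), Pow(Pow(Add(6037, -16873), Rational(1, 2)), -1))), -1)) = Mul(2, Pow(Add(-6, Mul(Mul(-1, 223, 169), Pow(Pow(-10836, Rational(1, 2)), -1))), -1)) = Mul(2, Pow(Add(-6, Mul(-37687, Pow(Mul(6, I, Pow(301, Rational(1, 2))), -1))), -1)) = Mul(2, Pow(Add(-6, Mul(-37687, Mul(Rational(-1, 1806), I, Pow(301, Rational(1, 2))))), -1)) = Mul(2, Pow(Add(-6, Mul(Rational(37687, 1806), I, Pow(301, Rational(1, 2)))), -1)) ≈ Add(-9.1527e-5, Mul(-0.0055227, I)))
Add(Pow(-158, 2), Mul(-1, K)) = Add(Pow(-158, 2), Mul(-1, Add(Rational(-130032, 1420700065), Mul(Rational(-452244, 1420700065), I, Pow(301, Rational(1, 2)))))) = Add(24964, Add(Rational(130032, 1420700065), Mul(Rational(452244, 1420700065), I, Pow(301, Rational(1, 2))))) = Add(Rational(35466356552692, 1420700065), Mul(Rational(452244, 1420700065), I, Pow(301, Rational(1, 2))))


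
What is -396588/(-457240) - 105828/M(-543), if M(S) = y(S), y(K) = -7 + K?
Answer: 1215172953/6287050 ≈ 193.28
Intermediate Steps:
M(S) = -7 + S
-396588/(-457240) - 105828/M(-543) = -396588/(-457240) - 105828/(-7 - 543) = -396588*(-1/457240) - 105828/(-550) = 99147/114310 - 105828*(-1/550) = 99147/114310 + 52914/275 = 1215172953/6287050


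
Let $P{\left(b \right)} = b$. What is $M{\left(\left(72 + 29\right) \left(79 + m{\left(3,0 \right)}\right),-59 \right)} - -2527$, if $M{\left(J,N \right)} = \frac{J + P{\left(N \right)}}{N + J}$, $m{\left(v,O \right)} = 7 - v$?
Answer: $2528$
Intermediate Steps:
$M{\left(J,N \right)} = 1$ ($M{\left(J,N \right)} = \frac{J + N}{N + J} = \frac{J + N}{J + N} = 1$)
$M{\left(\left(72 + 29\right) \left(79 + m{\left(3,0 \right)}\right),-59 \right)} - -2527 = 1 - -2527 = 1 + 2527 = 2528$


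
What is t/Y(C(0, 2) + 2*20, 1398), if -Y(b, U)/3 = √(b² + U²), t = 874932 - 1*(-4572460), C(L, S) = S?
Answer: -1361848*√54338/244521 ≈ -1298.3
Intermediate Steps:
t = 5447392 (t = 874932 + 4572460 = 5447392)
Y(b, U) = -3*√(U² + b²) (Y(b, U) = -3*√(b² + U²) = -3*√(U² + b²))
t/Y(C(0, 2) + 2*20, 1398) = 5447392/((-3*√(1398² + (2 + 2*20)²))) = 5447392/((-3*√(1954404 + (2 + 40)²))) = 5447392/((-3*√(1954404 + 42²))) = 5447392/((-3*√(1954404 + 1764))) = 5447392/((-18*√54338)) = 5447392*(-√54338/978084) = -1361848*√54338/244521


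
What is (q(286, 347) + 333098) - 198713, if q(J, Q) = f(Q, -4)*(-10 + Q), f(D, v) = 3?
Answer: 135396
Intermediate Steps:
q(J, Q) = -30 + 3*Q (q(J, Q) = 3*(-10 + Q) = -30 + 3*Q)
(q(286, 347) + 333098) - 198713 = ((-30 + 3*347) + 333098) - 198713 = ((-30 + 1041) + 333098) - 198713 = (1011 + 333098) - 198713 = 334109 - 198713 = 135396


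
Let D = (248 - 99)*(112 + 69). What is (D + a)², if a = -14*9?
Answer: 720546649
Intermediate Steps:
a = -126
D = 26969 (D = 149*181 = 26969)
(D + a)² = (26969 - 126)² = 26843² = 720546649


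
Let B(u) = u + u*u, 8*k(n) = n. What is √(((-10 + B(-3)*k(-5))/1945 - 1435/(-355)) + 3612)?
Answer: √11033379059757/55238 ≈ 60.133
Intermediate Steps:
k(n) = n/8
B(u) = u + u²
√(((-10 + B(-3)*k(-5))/1945 - 1435/(-355)) + 3612) = √(((-10 + (-3*(1 - 3))*((⅛)*(-5)))/1945 - 1435/(-355)) + 3612) = √(((-10 - 3*(-2)*(-5/8))*(1/1945) - 1435*(-1/355)) + 3612) = √(((-10 + 6*(-5/8))*(1/1945) + 287/71) + 3612) = √(((-10 - 15/4)*(1/1945) + 287/71) + 3612) = √((-55/4*1/1945 + 287/71) + 3612) = √((-11/1556 + 287/71) + 3612) = √(445791/110476 + 3612) = √(399485103/110476) = √11033379059757/55238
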